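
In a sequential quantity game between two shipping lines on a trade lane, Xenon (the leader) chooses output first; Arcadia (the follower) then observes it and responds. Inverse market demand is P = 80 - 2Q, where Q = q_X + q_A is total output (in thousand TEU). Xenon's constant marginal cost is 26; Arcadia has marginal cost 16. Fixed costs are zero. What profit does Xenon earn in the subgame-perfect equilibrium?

Solve by backward induction. Given q_X, the follower Arcadia maximises π_A = (80 - 2q_X - 2q_A)q_A - 16q_A.
∂π_A/∂q_A = 64 - 2q_X - 4q_A = 0 gives the reaction function q_A = (64 - 2q_X)/4.
Xenon substitutes q_A(q_X) into its own profit: π_X = q_X(80 - 2q_X - (64 - 2q_X)/2) - 26q_X = (48 - q_X)q_X - 26q_X.
Maximising: ∂π_X/∂q_X = 22 - 2q_X = 0, giving q_X = 11.
Then q_A = (64 - 2·11)/4 = 21/2.
Price P = 80 - 2·(43/2) = 37.
Xenon's profit: (37 - 26)·11 = 121.

121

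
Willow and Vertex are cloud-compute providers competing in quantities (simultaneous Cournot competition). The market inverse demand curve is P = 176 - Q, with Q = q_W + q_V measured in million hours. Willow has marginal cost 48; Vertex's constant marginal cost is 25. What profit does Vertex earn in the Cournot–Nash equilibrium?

3364

Willow's profit: π_W = (176 - Q)q_W - (48q_W). Setting ∂π_W/∂q_W = 0: 128 - 2q_W - (q_V) = 0.
Vertex's profit: π_V = (176 - Q)q_V - (25q_V). Setting ∂π_V/∂q_V = 0: 151 - 2q_V - (q_W) = 0.
Rearranging gives the reaction functions q_W = (128 - q_V)/2 and q_V = (151 - q_W)/2.
Substituting one into the other gives q_W = 35 and q_V = 58.
Price P = 176 - 93 = 83.
Vertex's profit: (83 - 25)·58 = 3364.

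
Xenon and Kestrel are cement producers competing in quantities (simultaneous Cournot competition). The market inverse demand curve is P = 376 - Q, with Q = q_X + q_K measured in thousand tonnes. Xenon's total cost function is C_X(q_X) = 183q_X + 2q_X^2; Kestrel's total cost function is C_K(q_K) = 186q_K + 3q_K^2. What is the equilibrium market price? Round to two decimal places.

Xenon's profit: π_X = (376 - Q)q_X - (183q_X + 2q_X²). Setting ∂π_X/∂q_X = 0: 193 - 6q_X - (q_K) = 0.
Kestrel's first-order condition: 190 - 8q_K - (q_X) = 0.
So q_X = (193 - q_K)/6 and q_K = (190 - q_X)/8.
Solving the pair: q_X = 1354/47, q_K = 947/47.
Total output Q = 48.9574, so price P = 376 - 48.9574 = 327.0426.

327.04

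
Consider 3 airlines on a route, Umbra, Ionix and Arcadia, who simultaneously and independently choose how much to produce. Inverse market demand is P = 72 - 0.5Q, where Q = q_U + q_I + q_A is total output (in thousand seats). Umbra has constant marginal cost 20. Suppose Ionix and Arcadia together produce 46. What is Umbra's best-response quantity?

With rivals' combined output fixed at 46, Umbra's profit is π_U = (72 - (1/2)·46 - (1/2)q_U)q_U - (20q_U) = (49 - (1/2)q_U)q_U - (20q_U).
∂π_U/∂q_U = 29 - q_U = 0, so q_U = 29.

29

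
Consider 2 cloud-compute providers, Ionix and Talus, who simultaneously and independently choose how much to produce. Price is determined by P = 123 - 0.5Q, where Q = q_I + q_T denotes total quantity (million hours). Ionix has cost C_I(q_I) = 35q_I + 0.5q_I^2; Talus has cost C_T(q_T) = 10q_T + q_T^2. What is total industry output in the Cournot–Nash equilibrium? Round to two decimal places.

67.74

Ionix's profit: π_I = (123 - 0.5Q)q_I - (35q_I + (1/2)q_I²). Setting ∂π_I/∂q_I = 0: 88 - 2q_I - (1/2)(q_T) = 0.
Talus's profit: π_T = (123 - 0.5Q)q_T - (10q_T + q_T²). Setting ∂π_T/∂q_T = 0: 113 - 3q_T - (1/2)(q_I) = 0.
Best responses: q_I = (88 - (1/2)q_T)/2, q_T = (113 - (1/2)q_I)/3.
Substituting one into the other gives q_I = 830/23 and q_T = 728/23.
Total output Q = 830/23 + 728/23 = 1558/23.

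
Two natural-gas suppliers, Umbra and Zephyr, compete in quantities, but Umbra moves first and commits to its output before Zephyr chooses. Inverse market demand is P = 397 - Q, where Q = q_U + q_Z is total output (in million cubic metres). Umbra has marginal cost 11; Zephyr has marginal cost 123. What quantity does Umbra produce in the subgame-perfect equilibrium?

Solve by backward induction. Given q_U, the follower Zephyr maximises π_Z = (397 - q_U - q_Z)q_Z - 123q_Z.
∂π_Z/∂q_Z = 274 - q_U - 2q_Z = 0 gives the reaction function q_Z = (274 - q_U)/2.
Umbra substitutes q_Z(q_U) into its own profit: π_U = q_U(397 - q_U - (274 - q_U)/2) - 11q_U = (260 - (1/2)q_U)q_U - 11q_U.
The leader's first-order condition 249 - q_U = 0 yields q_U = 249.
Then q_Z = (274 - 249)/2 = 25/2.

249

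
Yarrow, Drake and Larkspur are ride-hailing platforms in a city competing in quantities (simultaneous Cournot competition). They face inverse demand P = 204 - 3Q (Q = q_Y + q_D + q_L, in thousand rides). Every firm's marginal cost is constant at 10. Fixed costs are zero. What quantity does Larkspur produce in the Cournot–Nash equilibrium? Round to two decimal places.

16.17

A representative firm's profit is π_i = q_i(204 - 3Q) - 10q_i.
Setting ∂π_i/∂q_i = 0 with rivals' quantities fixed: 194 - 6q_i - 3·Σ_{j≠i} q_j = 0.
By symmetry each firm produces the same amount; substituting Σ_{j≠i} q_j = 2q_i yields q_i = 194/12 = 97/6.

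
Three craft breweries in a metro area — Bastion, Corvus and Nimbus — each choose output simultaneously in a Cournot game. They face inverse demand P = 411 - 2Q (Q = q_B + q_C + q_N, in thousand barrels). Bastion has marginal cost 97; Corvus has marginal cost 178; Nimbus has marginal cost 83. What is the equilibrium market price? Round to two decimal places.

192.25

Bastion's profit: π_B = (411 - 2Q)q_B - (97q_B). Setting ∂π_B/∂q_B = 0: 314 - 4q_B - 2(q_C + q_N) = 0.
Corvus's first-order condition: 233 - 4q_C - 2(q_B + q_N) = 0.
Nimbus's profit: π_N = (411 - 2Q)q_N - (83q_N). Setting ∂π_N/∂q_N = 0: 328 - 4q_N - 2(q_B + q_C) = 0.
Summing all 3 equations gives 875 − 8Q = 0, hence Q = 875/8.
Back-substituting: q_B = (314 − 875/4)/2 = 381/8, q_C = (233 − 875/4)/2 = 57/8, q_N = (328 − 875/4)/2 = 437/8.
Total output Q = 875/8, so price P = 411 - 2·(875/8) = 769/4.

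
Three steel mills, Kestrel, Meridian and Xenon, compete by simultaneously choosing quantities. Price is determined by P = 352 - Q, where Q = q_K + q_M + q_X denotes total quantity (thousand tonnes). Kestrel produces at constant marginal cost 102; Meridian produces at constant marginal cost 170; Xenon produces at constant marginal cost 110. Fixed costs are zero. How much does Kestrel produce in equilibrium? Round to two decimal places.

81.50

Kestrel's profit: π_K = (352 - Q)q_K - (102q_K). Setting ∂π_K/∂q_K = 0: 250 - 2q_K - (q_M + q_X) = 0.
Meridian's profit: π_M = (352 - Q)q_M - (170q_M). Setting ∂π_M/∂q_M = 0: 182 - 2q_M - (q_K + q_X) = 0.
Xenon's first-order condition: 242 - 2q_X - (q_K + q_M) = 0.
Adding the 3 conditions: 674 − 2Q − 2Q = 0, i.e. Q = 337/2.
Back-substituting: q_K = (250 − 337/2) = 163/2, q_M = (182 − 337/2) = 27/2, q_X = (242 − 337/2) = 147/2.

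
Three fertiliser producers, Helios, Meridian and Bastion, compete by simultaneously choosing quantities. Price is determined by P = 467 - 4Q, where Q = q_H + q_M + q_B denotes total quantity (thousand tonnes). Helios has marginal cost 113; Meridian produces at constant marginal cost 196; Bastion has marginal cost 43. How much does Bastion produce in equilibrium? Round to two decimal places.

40.44

Helios's profit: π_H = (467 - 4Q)q_H - (113q_H). Setting ∂π_H/∂q_H = 0: 354 - 8q_H - 4(q_M + q_B) = 0.
Meridian's profit: π_M = (467 - 4Q)q_M - (196q_M). Setting ∂π_M/∂q_M = 0: 271 - 8q_M - 4(q_H + q_B) = 0.
Bastion's profit: π_B = (467 - 4Q)q_B - (43q_B). Setting ∂π_B/∂q_B = 0: 424 - 8q_B - 4(q_H + q_M) = 0.
Adding the 3 conditions: 1049 − 8Q − 8Q = 0, i.e. Q = 1049/16.
Back-substituting: q_H = (354 − 1049/4)/4 = 367/16, q_M = (271 − 1049/4)/4 = 35/16, q_B = (424 − 1049/4)/4 = 647/16.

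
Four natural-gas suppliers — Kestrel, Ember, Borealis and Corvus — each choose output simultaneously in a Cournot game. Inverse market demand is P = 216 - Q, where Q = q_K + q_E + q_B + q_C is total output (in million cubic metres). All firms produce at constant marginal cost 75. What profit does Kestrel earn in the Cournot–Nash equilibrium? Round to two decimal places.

Each firm earns π_i = (216 - Q)q_i - 75q_i.
First-order condition (treating rivals' output as given): 141 - 2q_i - Σ_{j≠i} q_j = 0.
By symmetry each firm produces the same amount; substituting Σ_{j≠i} q_j = 3q_i yields q_i = 141/5.
Price P = 216 - 564/5 = 516/5.
Kestrel's profit: (516/5 - 75)·(141/5) = 795.2400.

795.24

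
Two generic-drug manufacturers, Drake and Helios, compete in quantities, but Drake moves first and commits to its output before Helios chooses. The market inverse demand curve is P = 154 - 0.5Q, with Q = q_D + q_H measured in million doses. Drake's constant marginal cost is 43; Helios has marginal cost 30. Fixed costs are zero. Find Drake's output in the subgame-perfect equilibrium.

98

Solve by backward induction. Given q_D, the follower Helios maximises π_H = (154 - (1/2)q_D - (1/2)q_H)q_H - 30q_H.
Follower FOC: 124 - (1/2)q_D - q_H = 0, so q_H(q_D) = (124 - (1/2)q_D).
The leader anticipates this reaction. Substituting into P = 154 - 0.5Q gives P = 92 - (1/4)q_D, so π_D = (92 - (1/4)q_D)q_D - 43q_D.
Leader FOC: 49 - (1/2)q_D = 0, so q_D = 98.
Then q_H = (124 - (1/2)·98) = 75.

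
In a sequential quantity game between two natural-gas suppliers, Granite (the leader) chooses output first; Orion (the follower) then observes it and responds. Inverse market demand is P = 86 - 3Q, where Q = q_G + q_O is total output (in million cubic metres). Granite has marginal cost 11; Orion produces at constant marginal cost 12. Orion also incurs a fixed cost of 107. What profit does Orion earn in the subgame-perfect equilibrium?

1

The follower Orion best-responds to any q_G: π_O = (86 - 3Q)q_O - 12q_O.
∂π_O/∂q_O = 74 - 3q_G - 6q_O = 0 gives the reaction function q_O = (74 - 3q_G)/6.
Granite substitutes q_O(q_G) into its own profit: π_G = q_G(86 - 3q_G - (74 - 3q_G)/2) - 11q_G = (49 - (3/2)q_G)q_G - 11q_G.
Leader FOC: 38 - 3q_G = 0, so q_G = 38/3.
Then q_O = (74 - 3·(38/3))/6 = 6.
Price P = 86 - 3·(56/3) = 30.
Orion's profit: (30 - 12)·6 - 107 = 1.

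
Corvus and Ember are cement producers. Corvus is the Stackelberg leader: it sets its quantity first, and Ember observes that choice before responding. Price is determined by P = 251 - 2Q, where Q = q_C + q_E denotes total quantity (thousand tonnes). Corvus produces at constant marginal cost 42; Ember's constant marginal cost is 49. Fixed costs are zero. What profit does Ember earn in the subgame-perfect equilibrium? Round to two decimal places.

1104.50

Solve by backward induction. Given q_C, the follower Ember maximises π_E = (251 - 2q_C - 2q_E)q_E - 49q_E.
Setting the follower's marginal profit to zero, 202 - 2q_C - 4q_E = 0, i.e. q_E = (202 - 2q_C)/4.
The leader anticipates this reaction. Substituting into P = 251 - 2Q gives P = 150 - q_C, so π_C = (150 - q_C)q_C - 42q_C.
Maximising: ∂π_C/∂q_C = 108 - 2q_C = 0, giving q_C = 54.
Then q_E = (202 - 2·54)/4 = 47/2.
Price P = 251 - 2·(155/2) = 96.
Ember's profit: (96 - 49)·(47/2) = 1104.5000.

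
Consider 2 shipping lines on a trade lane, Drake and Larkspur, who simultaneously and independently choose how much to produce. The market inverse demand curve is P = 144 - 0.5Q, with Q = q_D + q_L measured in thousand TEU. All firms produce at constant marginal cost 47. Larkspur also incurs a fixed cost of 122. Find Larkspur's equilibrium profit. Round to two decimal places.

Each firm earns π_i = (144 - 0.5Q)q_i - 47q_i.
Setting ∂π_i/∂q_i = 0 with rivals' quantities fixed: 97 - q_i - (1/2)q_j = 0.
By symmetry each firm produces the same amount; substituting q_j = q_i yields q_i = 97/(3/2) = 194/3.
Price P = 144 - (1/2)·(388/3) = 238/3.
Larkspur's profit: (238/3 - 47)·(194/3) - 122 = 1968.8889.

1968.89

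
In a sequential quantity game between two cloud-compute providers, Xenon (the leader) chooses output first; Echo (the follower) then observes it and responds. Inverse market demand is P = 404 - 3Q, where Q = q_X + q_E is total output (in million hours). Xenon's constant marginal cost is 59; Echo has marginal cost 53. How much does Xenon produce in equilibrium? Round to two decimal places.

The follower Echo best-responds to any q_X: π_E = (404 - 3Q)q_E - 53q_E.
∂π_E/∂q_E = 351 - 3q_X - 6q_E = 0 gives the reaction function q_E = (351 - 3q_X)/6.
The leader anticipates this reaction. Substituting into P = 404 - 3Q gives P = 457/2 - (3/2)q_X, so π_X = (457/2 - (3/2)q_X)q_X - 59q_X.
The leader's first-order condition 339/2 - 3q_X = 0 yields q_X = 113/2.
Then q_E = (351 - 3·(113/2))/6 = 121/4.

56.50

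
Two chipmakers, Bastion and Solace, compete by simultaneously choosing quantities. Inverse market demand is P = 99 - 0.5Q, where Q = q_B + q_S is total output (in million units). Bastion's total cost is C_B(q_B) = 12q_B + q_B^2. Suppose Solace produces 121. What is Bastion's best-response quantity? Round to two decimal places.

8.83

With the rival's output fixed at 121, Bastion's profit is π_B = (99 - (1/2)·121 - (1/2)q_B)q_B - (12q_B + q_B²) = (77/2 - (1/2)q_B)q_B - (12q_B + q_B²).
∂π_B/∂q_B = 53/2 - 3q_B = 0, so q_B = 53/6.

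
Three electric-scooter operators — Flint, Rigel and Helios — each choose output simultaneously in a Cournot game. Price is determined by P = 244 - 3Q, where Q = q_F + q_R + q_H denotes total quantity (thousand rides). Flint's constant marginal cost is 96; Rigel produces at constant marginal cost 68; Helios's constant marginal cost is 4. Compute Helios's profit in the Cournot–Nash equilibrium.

3267

Flint's profit: π_F = (244 - 3Q)q_F - (96q_F). Setting ∂π_F/∂q_F = 0: 148 - 6q_F - 3(q_R + q_H) = 0.
Rigel's first-order condition: 176 - 6q_R - 3(q_F + q_H) = 0.
Helios's first-order condition: 240 - 6q_H - 3(q_F + q_R) = 0.
Adding the 3 conditions: 564 − 6Q − 6Q = 0, i.e. Q = 47.
Back-substituting: q_F = (148 − 141)/3 = 7/3, q_R = (176 − 141)/3 = 35/3, q_H = (240 − 141)/3 = 33.
Price P = 244 - 3·47 = 103.
Helios's profit: (103 - 4)·33 = 3267.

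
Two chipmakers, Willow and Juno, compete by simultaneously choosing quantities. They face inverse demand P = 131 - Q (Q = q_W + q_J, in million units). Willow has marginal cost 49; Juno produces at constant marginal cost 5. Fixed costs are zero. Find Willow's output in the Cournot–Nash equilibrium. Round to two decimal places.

Willow's profit: π_W = (131 - Q)q_W - (49q_W). Setting ∂π_W/∂q_W = 0: 82 - 2q_W - (q_J) = 0.
Juno's first-order condition: 126 - 2q_J - (q_W) = 0.
So q_W = (82 - q_J)/2 and q_J = (126 - q_W)/2.
Solving the pair: q_W = 38/3, q_J = 170/3.

12.67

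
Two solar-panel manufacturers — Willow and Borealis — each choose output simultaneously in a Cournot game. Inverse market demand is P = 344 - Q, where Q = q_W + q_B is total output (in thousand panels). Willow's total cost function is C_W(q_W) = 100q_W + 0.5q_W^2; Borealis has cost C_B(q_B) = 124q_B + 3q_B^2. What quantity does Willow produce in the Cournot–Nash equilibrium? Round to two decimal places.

75.30

Willow's profit: π_W = (344 - Q)q_W - (100q_W + (1/2)q_W²). Setting ∂π_W/∂q_W = 0: 244 - 3q_W - (q_B) = 0.
Borealis's profit: π_B = (344 - Q)q_B - (124q_B + 3q_B²). Setting ∂π_B/∂q_B = 0: 220 - 8q_B - (q_W) = 0.
Best responses: q_W = (244 - q_B)/3, q_B = (220 - q_W)/8.
Substituting one into the other gives q_W = 1732/23 and q_B = 416/23.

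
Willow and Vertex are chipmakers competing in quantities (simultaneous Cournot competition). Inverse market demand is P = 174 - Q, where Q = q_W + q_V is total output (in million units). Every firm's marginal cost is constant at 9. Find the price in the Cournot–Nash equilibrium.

A representative firm's profit is π_i = q_i(174 - Q) - 9q_i.
First-order condition (treating rivals' output as given): 165 - 2q_i - q_j = 0.
With identical firms every q_j equals q_i, so q_j = q_i and 165 = 3q_i, giving q_i = 55.
Total output Q = 110, so price P = 174 - 110 = 64.

64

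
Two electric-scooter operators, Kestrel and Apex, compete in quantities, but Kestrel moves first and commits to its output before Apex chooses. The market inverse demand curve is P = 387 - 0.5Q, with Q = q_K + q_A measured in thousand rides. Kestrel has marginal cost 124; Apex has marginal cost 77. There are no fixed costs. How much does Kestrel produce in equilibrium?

216

Solve by backward induction. Given q_K, the follower Apex maximises π_A = (387 - (1/2)q_K - (1/2)q_A)q_A - 77q_A.
Follower FOC: 310 - (1/2)q_K - q_A = 0, so q_A(q_K) = (310 - (1/2)q_K).
Kestrel substitutes q_A(q_K) into its own profit: π_K = q_K(387 - (1/2)q_K - (310 - (1/2)q_K)/2) - 124q_K = (232 - (1/4)q_K)q_K - 124q_K.
The leader's first-order condition 108 - (1/2)q_K = 0 yields q_K = 216.
Then q_A = (310 - (1/2)·216) = 202.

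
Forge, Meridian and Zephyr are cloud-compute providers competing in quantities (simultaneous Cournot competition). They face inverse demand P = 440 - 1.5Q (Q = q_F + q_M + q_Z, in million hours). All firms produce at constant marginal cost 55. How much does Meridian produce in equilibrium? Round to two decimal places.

64.17

Each firm earns π_i = (440 - 1.5Q)q_i - 55q_i.
First-order condition (treating rivals' output as given): 385 - 3q_i - (3/2)·Σ_{j≠i} q_j = 0.
With identical firms every q_j equals q_i, so Σ_{j≠i} q_j = 2q_i and 385 = 6q_i, giving q_i = 385/6.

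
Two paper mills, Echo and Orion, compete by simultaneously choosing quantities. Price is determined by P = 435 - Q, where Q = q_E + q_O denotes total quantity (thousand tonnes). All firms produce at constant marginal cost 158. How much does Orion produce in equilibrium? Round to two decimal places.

92.33

A representative firm's profit is π_i = q_i(435 - Q) - 158q_i.
First-order condition (treating rivals' output as given): 277 - 2q_i - q_j = 0.
With identical firms every q_j equals q_i, so q_j = q_i and 277 = 3q_i, giving q_i = 277/3.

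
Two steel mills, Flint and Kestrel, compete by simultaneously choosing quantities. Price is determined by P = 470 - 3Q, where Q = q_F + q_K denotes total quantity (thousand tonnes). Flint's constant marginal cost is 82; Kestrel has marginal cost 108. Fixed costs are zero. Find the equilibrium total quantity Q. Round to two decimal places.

83.33

Flint's profit: π_F = (470 - 3Q)q_F - (82q_F). Setting ∂π_F/∂q_F = 0: 388 - 6q_F - 3(q_K) = 0.
Kestrel's first-order condition: 362 - 6q_K - 3(q_F) = 0.
Best responses: q_F = (388 - 3q_K)/6, q_K = (362 - 3q_F)/6.
Substituting one into the other gives q_F = 46 and q_K = 112/3.
Total output Q = 46 + 112/3 = 250/3.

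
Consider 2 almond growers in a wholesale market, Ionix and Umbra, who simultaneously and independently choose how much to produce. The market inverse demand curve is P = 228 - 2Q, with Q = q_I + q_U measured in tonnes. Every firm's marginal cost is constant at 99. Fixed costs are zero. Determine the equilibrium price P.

A representative firm's profit is π_i = q_i(228 - 2Q) - 99q_i.
First-order condition (treating rivals' output as given): 129 - 4q_i - 2q_j = 0.
By symmetry each firm produces the same amount; substituting q_j = q_i yields q_i = 129/6 = 43/2.
Total output Q = 43, so price P = 228 - 2·43 = 142.

142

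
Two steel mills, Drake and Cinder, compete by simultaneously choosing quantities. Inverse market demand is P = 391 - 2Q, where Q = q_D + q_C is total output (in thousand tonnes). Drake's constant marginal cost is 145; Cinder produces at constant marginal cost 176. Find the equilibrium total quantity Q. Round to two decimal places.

76.83

Drake's profit: π_D = (391 - 2Q)q_D - (145q_D). Setting ∂π_D/∂q_D = 0: 246 - 4q_D - 2(q_C) = 0.
Cinder's first-order condition: 215 - 4q_C - 2(q_D) = 0.
So q_D = (246 - 2q_C)/4 and q_C = (215 - 2q_D)/4.
Solving the pair: q_D = 277/6, q_C = 92/3.
Total output Q = 277/6 + 92/3 = 461/6.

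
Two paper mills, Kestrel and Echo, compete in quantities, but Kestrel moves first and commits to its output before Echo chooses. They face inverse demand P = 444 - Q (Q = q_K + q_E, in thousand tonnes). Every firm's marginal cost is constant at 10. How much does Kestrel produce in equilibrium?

Solve by backward induction. Given q_K, the follower Echo maximises π_E = (444 - q_K - q_E)q_E - 10q_E.
Follower FOC: 434 - q_K - 2q_E = 0, so q_E(q_K) = (434 - q_K)/2.
Kestrel substitutes q_E(q_K) into its own profit: π_K = q_K(444 - q_K - (434 - q_K)/2) - 10q_K = (227 - (1/2)q_K)q_K - 10q_K.
Leader FOC: 217 - q_K = 0, so q_K = 217.
Then q_E = (434 - 217)/2 = 217/2.

217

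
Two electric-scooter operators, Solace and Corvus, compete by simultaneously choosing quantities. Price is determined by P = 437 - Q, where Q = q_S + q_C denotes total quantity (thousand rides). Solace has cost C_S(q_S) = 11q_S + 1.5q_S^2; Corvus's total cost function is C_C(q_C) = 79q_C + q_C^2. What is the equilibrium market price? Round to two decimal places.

294.37

Solace's profit: π_S = (437 - Q)q_S - (11q_S + (3/2)q_S²). Setting ∂π_S/∂q_S = 0: 426 - 5q_S - (q_C) = 0.
Corvus's first-order condition: 358 - 4q_C - (q_S) = 0.
Rearranging gives the reaction functions q_S = (426 - q_C)/5 and q_C = (358 - q_S)/4.
Solving the pair: q_S = 1346/19, q_C = 1364/19.
Total output Q = 142.6316, so price P = 437 - 142.6316 = 294.3684.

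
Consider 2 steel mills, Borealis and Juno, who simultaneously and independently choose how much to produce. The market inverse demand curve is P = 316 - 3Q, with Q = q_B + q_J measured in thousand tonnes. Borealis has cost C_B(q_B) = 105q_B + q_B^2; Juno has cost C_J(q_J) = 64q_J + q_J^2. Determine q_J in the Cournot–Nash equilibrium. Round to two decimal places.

25.15

Borealis's profit: π_B = (316 - 3Q)q_B - (105q_B + q_B²). Setting ∂π_B/∂q_B = 0: 211 - 8q_B - 3(q_J) = 0.
Juno's first-order condition: 252 - 8q_J - 3(q_B) = 0.
Best responses: q_B = (211 - 3q_J)/8, q_J = (252 - 3q_B)/8.
Substituting one into the other gives q_B = 932/55 and q_J = 1383/55.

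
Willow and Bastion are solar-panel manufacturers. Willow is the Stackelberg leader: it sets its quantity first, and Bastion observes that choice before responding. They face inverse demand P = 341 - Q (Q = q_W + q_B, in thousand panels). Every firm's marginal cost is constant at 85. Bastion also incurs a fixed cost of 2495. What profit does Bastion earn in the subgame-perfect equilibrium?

1601

Solve by backward induction. Given q_W, the follower Bastion maximises π_B = (341 - q_W - q_B)q_B - 85q_B.
∂π_B/∂q_B = 256 - q_W - 2q_B = 0 gives the reaction function q_B = (256 - q_W)/2.
Willow substitutes q_B(q_W) into its own profit: π_W = q_W(341 - q_W - (256 - q_W)/2) - 85q_W = (213 - (1/2)q_W)q_W - 85q_W.
Maximising: ∂π_W/∂q_W = 128 - q_W = 0, giving q_W = 128.
Then q_B = (256 - 128)/2 = 64.
Price P = 341 - 192 = 149.
Bastion's profit: (149 - 85)·64 - 2495 = 1601.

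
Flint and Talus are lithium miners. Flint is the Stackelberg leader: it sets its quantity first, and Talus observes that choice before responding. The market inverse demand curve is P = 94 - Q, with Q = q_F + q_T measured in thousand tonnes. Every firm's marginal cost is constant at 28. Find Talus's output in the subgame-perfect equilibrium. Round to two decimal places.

16.50

The follower Talus best-responds to any q_F: π_T = (94 - Q)q_T - 28q_T.
Setting the follower's marginal profit to zero, 66 - q_F - 2q_T = 0, i.e. q_T = (66 - q_F)/2.
The leader anticipates this reaction. Substituting into P = 94 - Q gives P = 61 - (1/2)q_F, so π_F = (61 - (1/2)q_F)q_F - 28q_F.
Leader FOC: 33 - q_F = 0, so q_F = 33.
Then q_T = (66 - 33)/2 = 33/2.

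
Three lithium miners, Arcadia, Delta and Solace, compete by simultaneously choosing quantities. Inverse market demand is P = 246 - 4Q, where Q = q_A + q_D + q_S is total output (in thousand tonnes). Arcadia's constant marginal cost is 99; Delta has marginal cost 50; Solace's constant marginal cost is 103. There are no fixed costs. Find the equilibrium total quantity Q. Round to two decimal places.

30.38

Arcadia's profit: π_A = (246 - 4Q)q_A - (99q_A). Setting ∂π_A/∂q_A = 0: 147 - 8q_A - 4(q_D + q_S) = 0.
Delta's profit: π_D = (246 - 4Q)q_D - (50q_D). Setting ∂π_D/∂q_D = 0: 196 - 8q_D - 4(q_A + q_S) = 0.
Solace's first-order condition: 143 - 8q_S - 4(q_A + q_D) = 0.
Adding the 3 first-order conditions: 486 − 16Q = 0, so Q = 243/8.
Back-substituting: q_A = (147 − 243/2)/4 = 51/8, q_D = (196 − 243/2)/4 = 149/8, q_S = (143 − 243/2)/4 = 43/8.
Total output Q = 51/8 + 149/8 + 43/8 = 243/8.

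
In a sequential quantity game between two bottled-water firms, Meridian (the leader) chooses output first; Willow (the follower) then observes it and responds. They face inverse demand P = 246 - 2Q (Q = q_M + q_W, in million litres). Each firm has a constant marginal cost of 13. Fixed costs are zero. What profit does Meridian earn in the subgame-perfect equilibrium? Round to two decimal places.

Solve by backward induction. Given q_M, the follower Willow maximises π_W = (246 - 2q_M - 2q_W)q_W - 13q_W.
∂π_W/∂q_W = 233 - 2q_M - 4q_W = 0 gives the reaction function q_W = (233 - 2q_M)/4.
The leader anticipates this reaction. Substituting into P = 246 - 2Q gives P = 259/2 - q_M, so π_M = (259/2 - q_M)q_M - 13q_M.
Maximising: ∂π_M/∂q_M = 233/2 - 2q_M = 0, giving q_M = 233/4.
Then q_W = (233 - 2·(233/4))/4 = 233/8.
Price P = 246 - 2·(699/8) = 285/4.
Meridian's profit: (285/4 - 13)·(233/4) = 3393.0625.

3393.06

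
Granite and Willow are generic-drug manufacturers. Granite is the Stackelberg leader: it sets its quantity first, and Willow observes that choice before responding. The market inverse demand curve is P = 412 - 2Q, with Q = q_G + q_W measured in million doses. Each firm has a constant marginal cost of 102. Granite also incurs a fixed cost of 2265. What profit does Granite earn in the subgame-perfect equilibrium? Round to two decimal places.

Solve by backward induction. Given q_G, the follower Willow maximises π_W = (412 - 2q_G - 2q_W)q_W - 102q_W.
Follower FOC: 310 - 2q_G - 4q_W = 0, so q_W(q_G) = (310 - 2q_G)/4.
The leader anticipates this reaction. Substituting into P = 412 - 2Q gives P = 257 - q_G, so π_G = (257 - q_G)q_G - 102q_G.
The leader's first-order condition 155 - 2q_G = 0 yields q_G = 155/2.
Then q_W = (310 - 2·(155/2))/4 = 155/4.
Price P = 412 - 2·(465/4) = 359/2.
Granite's profit: (359/2 - 102)·(155/2) - 2265 = 3741.2500.

3741.25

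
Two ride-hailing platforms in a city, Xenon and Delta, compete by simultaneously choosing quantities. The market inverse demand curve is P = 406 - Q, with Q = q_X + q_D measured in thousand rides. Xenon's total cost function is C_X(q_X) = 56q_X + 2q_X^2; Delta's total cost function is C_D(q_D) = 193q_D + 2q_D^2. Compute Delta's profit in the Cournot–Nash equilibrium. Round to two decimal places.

Xenon's profit: π_X = (406 - Q)q_X - (56q_X + 2q_X²). Setting ∂π_X/∂q_X = 0: 350 - 6q_X - (q_D) = 0.
Delta's profit: π_D = (406 - Q)q_D - (193q_D + 2q_D²). Setting ∂π_D/∂q_D = 0: 213 - 6q_D - (q_X) = 0.
Rearranging gives the reaction functions q_X = (350 - q_D)/6 and q_D = (213 - q_X)/6.
Solving the pair: q_X = 1887/35, q_D = 928/35.
Price P = 406 - 563/7 = 325.5714.
Delta's profit: 325.5714·(928/35) - 193·(928/35) - 2(928/35)² = 2109.0220.

2109.02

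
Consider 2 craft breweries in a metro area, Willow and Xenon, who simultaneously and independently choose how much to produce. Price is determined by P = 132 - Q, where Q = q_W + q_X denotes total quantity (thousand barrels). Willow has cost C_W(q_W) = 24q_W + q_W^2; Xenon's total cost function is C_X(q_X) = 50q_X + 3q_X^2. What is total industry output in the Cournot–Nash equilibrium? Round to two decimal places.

Willow's profit: π_W = (132 - Q)q_W - (24q_W + q_W²). Setting ∂π_W/∂q_W = 0: 108 - 4q_W - (q_X) = 0.
Xenon's first-order condition: 82 - 8q_X - (q_W) = 0.
Rearranging gives the reaction functions q_W = (108 - q_X)/4 and q_X = (82 - q_W)/8.
Solving the pair: q_W = 782/31, q_X = 220/31.
Total output Q = 782/31 + 220/31 = 1002/31.

32.32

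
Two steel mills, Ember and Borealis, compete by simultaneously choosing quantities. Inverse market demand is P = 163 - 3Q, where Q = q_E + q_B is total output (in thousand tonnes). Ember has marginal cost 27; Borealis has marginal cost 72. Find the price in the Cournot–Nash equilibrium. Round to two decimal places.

87.33

Ember's profit: π_E = (163 - 3Q)q_E - (27q_E). Setting ∂π_E/∂q_E = 0: 136 - 6q_E - 3(q_B) = 0.
Borealis's profit: π_B = (163 - 3Q)q_B - (72q_B). Setting ∂π_B/∂q_B = 0: 91 - 6q_B - 3(q_E) = 0.
Rearranging gives the reaction functions q_E = (136 - 3q_B)/6 and q_B = (91 - 3q_E)/6.
Solving the pair: q_E = 181/9, q_B = 46/9.
Total output Q = 227/9, so price P = 163 - 3·(227/9) = 262/3.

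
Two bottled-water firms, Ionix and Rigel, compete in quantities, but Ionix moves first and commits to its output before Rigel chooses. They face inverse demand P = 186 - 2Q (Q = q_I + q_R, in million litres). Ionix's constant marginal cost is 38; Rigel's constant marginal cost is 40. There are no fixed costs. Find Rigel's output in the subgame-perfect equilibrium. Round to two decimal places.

The follower Rigel best-responds to any q_I: π_R = (186 - 2Q)q_R - 40q_R.
∂π_R/∂q_R = 146 - 2q_I - 4q_R = 0 gives the reaction function q_R = (146 - 2q_I)/4.
The leader anticipates this reaction. Substituting into P = 186 - 2Q gives P = 113 - q_I, so π_I = (113 - q_I)q_I - 38q_I.
Leader FOC: 75 - 2q_I = 0, so q_I = 75/2.
Then q_R = (146 - 2·(75/2))/4 = 71/4.

17.75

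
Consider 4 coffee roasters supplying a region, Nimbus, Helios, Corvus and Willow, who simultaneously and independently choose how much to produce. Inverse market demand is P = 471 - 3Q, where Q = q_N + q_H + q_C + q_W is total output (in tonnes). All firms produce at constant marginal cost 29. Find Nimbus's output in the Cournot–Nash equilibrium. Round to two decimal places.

29.47

A representative firm's profit is π_i = q_i(471 - 3Q) - 29q_i.
First-order condition (treating rivals' output as given): 442 - 6q_i - 3·Σ_{j≠i} q_j = 0.
With identical firms every q_j equals q_i, so Σ_{j≠i} q_j = 3q_i and 442 = 15q_i, giving q_i = 442/15.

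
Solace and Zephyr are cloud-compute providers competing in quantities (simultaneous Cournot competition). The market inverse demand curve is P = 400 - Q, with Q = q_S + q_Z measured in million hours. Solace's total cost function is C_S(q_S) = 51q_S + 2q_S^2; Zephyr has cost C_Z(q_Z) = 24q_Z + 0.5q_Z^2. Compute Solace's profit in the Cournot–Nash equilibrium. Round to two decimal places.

4673.78

Solace's profit: π_S = (400 - Q)q_S - (51q_S + 2q_S²). Setting ∂π_S/∂q_S = 0: 349 - 6q_S - (q_Z) = 0.
Zephyr's first-order condition: 376 - 3q_Z - (q_S) = 0.
So q_S = (349 - q_Z)/6 and q_Z = (376 - q_S)/3.
Substituting one into the other gives q_S = 671/17 and q_Z = 1907/17.
Price P = 400 - 151.6471 = 248.3529.
Solace's profit: 248.3529·(671/17) - 51·(671/17) - 2(671/17)² = 4673.7820.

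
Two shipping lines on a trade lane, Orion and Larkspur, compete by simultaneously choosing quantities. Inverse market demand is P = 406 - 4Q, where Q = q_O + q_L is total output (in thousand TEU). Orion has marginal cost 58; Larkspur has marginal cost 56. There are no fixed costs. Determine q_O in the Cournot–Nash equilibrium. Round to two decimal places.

Orion's profit: π_O = (406 - 4Q)q_O - (58q_O). Setting ∂π_O/∂q_O = 0: 348 - 8q_O - 4(q_L) = 0.
Larkspur's first-order condition: 350 - 8q_L - 4(q_O) = 0.
Rearranging gives the reaction functions q_O = (348 - 4q_L)/8 and q_L = (350 - 4q_O)/8.
Solving the pair: q_O = 173/6, q_L = 88/3.

28.83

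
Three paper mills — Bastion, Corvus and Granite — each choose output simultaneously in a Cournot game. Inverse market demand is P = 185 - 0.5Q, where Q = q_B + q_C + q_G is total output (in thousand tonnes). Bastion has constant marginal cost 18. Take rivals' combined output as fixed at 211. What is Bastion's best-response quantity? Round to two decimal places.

61.50

With rivals' combined output fixed at 211, Bastion's profit is π_B = (185 - (1/2)·211 - (1/2)q_B)q_B - (18q_B) = (159/2 - (1/2)q_B)q_B - (18q_B).
∂π_B/∂q_B = 123/2 - q_B = 0, so q_B = 123/2.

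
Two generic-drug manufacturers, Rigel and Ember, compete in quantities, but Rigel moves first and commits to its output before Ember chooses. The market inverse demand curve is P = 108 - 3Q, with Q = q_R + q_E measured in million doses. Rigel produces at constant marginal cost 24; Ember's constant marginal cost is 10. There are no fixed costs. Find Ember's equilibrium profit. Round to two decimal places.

The follower Ember best-responds to any q_R: π_E = (108 - 3Q)q_E - 10q_E.
Follower FOC: 98 - 3q_R - 6q_E = 0, so q_E(q_R) = (98 - 3q_R)/6.
The leader anticipates this reaction. Substituting into P = 108 - 3Q gives P = 59 - (3/2)q_R, so π_R = (59 - (3/2)q_R)q_R - 24q_R.
Maximising: ∂π_R/∂q_R = 35 - 3q_R = 0, giving q_R = 35/3.
Then q_E = (98 - 3·(35/3))/6 = 21/2.
Price P = 108 - 3·(133/6) = 83/2.
Ember's profit: (83/2 - 10)·(21/2) = 1323/4.

330.75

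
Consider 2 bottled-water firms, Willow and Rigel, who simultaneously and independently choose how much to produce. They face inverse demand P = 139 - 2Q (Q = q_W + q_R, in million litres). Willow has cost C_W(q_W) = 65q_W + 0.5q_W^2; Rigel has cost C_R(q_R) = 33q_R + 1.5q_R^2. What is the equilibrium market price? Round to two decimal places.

Willow's profit: π_W = (139 - 2Q)q_W - (65q_W + (1/2)q_W²). Setting ∂π_W/∂q_W = 0: 74 - 5q_W - 2(q_R) = 0.
Rigel's first-order condition: 106 - 7q_R - 2(q_W) = 0.
Rearranging gives the reaction functions q_W = (74 - 2q_R)/5 and q_R = (106 - 2q_W)/7.
Solving the pair: q_W = 306/31, q_R = 382/31.
Total output Q = 688/31, so price P = 139 - 2·(688/31) = 94.6129.

94.61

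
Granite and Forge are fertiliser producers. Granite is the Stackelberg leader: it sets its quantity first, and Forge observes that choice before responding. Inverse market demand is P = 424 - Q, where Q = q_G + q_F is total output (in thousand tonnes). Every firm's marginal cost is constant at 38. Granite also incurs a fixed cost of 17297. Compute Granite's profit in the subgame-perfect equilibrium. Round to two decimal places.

1327.50

The follower Forge best-responds to any q_G: π_F = (424 - Q)q_F - 38q_F.
Setting the follower's marginal profit to zero, 386 - q_G - 2q_F = 0, i.e. q_F = (386 - q_G)/2.
Granite substitutes q_F(q_G) into its own profit: π_G = q_G(424 - q_G - (386 - q_G)/2) - 38q_G = (231 - (1/2)q_G)q_G - 38q_G.
The leader's first-order condition 193 - q_G = 0 yields q_G = 193.
Then q_F = (386 - 193)/2 = 193/2.
Price P = 424 - 579/2 = 269/2.
Granite's profit: (269/2 - 38)·193 - 17297 = 1327.5000.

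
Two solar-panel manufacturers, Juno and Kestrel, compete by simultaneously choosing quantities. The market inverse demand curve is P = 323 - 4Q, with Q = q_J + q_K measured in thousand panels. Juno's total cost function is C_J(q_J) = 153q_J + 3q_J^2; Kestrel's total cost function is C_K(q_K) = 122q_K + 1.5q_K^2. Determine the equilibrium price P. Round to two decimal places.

230.25

Juno's profit: π_J = (323 - 4Q)q_J - (153q_J + 3q_J²). Setting ∂π_J/∂q_J = 0: 170 - 14q_J - 4(q_K) = 0.
Kestrel's profit: π_K = (323 - 4Q)q_K - (122q_K + (3/2)q_K²). Setting ∂π_K/∂q_K = 0: 201 - 11q_K - 4(q_J) = 0.
So q_J = (170 - 4q_K)/14 and q_K = (201 - 4q_J)/11.
Substituting one into the other gives q_J = 533/69 and q_K = 1067/69.
Total output Q = 1600/69, so price P = 323 - 4·(1600/69) = 230.2464.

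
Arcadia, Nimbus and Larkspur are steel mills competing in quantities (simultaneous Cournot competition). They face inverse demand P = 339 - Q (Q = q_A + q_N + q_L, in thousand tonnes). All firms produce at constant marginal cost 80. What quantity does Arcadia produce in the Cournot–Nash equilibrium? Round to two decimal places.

A representative firm's profit is π_i = q_i(339 - Q) - 80q_i.
Setting ∂π_i/∂q_i = 0 with rivals' quantities fixed: 259 - 2q_i - Σ_{j≠i} q_j = 0.
With identical firms every q_j equals q_i, so Σ_{j≠i} q_j = 2q_i and 259 = 4q_i, giving q_i = 259/4.

64.75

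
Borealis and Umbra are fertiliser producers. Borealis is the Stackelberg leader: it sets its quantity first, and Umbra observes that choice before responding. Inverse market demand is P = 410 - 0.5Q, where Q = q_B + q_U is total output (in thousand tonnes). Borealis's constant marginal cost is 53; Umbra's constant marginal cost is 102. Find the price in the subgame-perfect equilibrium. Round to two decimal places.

154.50

Solve by backward induction. Given q_B, the follower Umbra maximises π_U = (410 - (1/2)q_B - (1/2)q_U)q_U - 102q_U.
Setting the follower's marginal profit to zero, 308 - (1/2)q_B - q_U = 0, i.e. q_U = (308 - (1/2)q_B).
Borealis substitutes q_U(q_B) into its own profit: π_B = q_B(410 - (1/2)q_B - (308 - (1/2)q_B)/2) - 53q_B = (256 - (1/4)q_B)q_B - 53q_B.
Leader FOC: 203 - (1/2)q_B = 0, so q_B = 406.
Then q_U = (308 - (1/2)·406) = 105.
Total output Q = 511, so price P = 410 - (1/2)·511 = 309/2.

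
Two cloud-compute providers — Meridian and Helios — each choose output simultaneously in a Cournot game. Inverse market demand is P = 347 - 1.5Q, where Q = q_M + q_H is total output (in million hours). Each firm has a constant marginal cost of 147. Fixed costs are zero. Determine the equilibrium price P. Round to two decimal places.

213.67

A representative firm's profit is π_i = q_i(347 - 1.5Q) - 147q_i.
First-order condition (treating rivals' output as given): 200 - 3q_i - (3/2)q_j = 0.
With identical firms every q_j equals q_i, so q_j = q_i and 200 = (9/2)q_i, giving q_i = 400/9.
Total output Q = 800/9, so price P = 347 - (3/2)·(800/9) = 641/3.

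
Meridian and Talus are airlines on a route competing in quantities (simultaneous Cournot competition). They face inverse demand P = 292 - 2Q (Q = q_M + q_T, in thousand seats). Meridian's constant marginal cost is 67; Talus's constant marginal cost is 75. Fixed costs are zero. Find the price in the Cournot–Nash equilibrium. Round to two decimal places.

Meridian's profit: π_M = (292 - 2Q)q_M - (67q_M). Setting ∂π_M/∂q_M = 0: 225 - 4q_M - 2(q_T) = 0.
Talus's profit: π_T = (292 - 2Q)q_T - (75q_T). Setting ∂π_T/∂q_T = 0: 217 - 4q_T - 2(q_M) = 0.
Best responses: q_M = (225 - 2q_T)/4, q_T = (217 - 2q_M)/4.
Substituting one into the other gives q_M = 233/6 and q_T = 209/6.
Total output Q = 221/3, so price P = 292 - 2·(221/3) = 434/3.

144.67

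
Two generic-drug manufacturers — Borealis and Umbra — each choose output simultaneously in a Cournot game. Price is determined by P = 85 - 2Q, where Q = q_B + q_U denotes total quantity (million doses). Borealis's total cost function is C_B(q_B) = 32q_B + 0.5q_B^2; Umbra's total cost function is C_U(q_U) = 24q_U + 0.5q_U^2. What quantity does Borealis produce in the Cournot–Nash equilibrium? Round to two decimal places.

6.81

Borealis's profit: π_B = (85 - 2Q)q_B - (32q_B + (1/2)q_B²). Setting ∂π_B/∂q_B = 0: 53 - 5q_B - 2(q_U) = 0.
Umbra's profit: π_U = (85 - 2Q)q_U - (24q_U + (1/2)q_U²). Setting ∂π_U/∂q_U = 0: 61 - 5q_U - 2(q_B) = 0.
Best responses: q_B = (53 - 2q_U)/5, q_U = (61 - 2q_B)/5.
Solving the pair: q_B = 143/21, q_U = 199/21.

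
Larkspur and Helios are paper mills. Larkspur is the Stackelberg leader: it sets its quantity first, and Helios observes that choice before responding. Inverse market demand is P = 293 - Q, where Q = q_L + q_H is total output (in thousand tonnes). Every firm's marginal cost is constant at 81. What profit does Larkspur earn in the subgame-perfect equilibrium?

5618

The follower Helios best-responds to any q_L: π_H = (293 - Q)q_H - 81q_H.
∂π_H/∂q_H = 212 - q_L - 2q_H = 0 gives the reaction function q_H = (212 - q_L)/2.
Larkspur substitutes q_H(q_L) into its own profit: π_L = q_L(293 - q_L - (212 - q_L)/2) - 81q_L = (187 - (1/2)q_L)q_L - 81q_L.
The leader's first-order condition 106 - q_L = 0 yields q_L = 106.
Then q_H = (212 - 106)/2 = 53.
Price P = 293 - 159 = 134.
Larkspur's profit: (134 - 81)·106 = 5618.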